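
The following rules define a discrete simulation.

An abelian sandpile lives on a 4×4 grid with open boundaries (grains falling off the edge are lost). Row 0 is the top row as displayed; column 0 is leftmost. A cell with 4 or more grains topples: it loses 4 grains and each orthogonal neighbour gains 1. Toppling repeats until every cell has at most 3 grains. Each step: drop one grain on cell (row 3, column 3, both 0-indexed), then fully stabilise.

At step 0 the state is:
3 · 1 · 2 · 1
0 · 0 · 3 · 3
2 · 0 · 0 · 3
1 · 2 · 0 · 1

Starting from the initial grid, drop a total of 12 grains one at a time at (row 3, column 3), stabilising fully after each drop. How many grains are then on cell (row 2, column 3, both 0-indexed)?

0) 3 · 1 · 2 · 1
0 · 0 · 3 · 3
2 · 0 · 0 · 3
1 · 2 · 0 · 1
1) 3 · 1 · 2 · 1
0 · 0 · 3 · 3
2 · 0 · 0 · 3
1 · 2 · 0 · 2
2) 3 · 1 · 2 · 1
0 · 0 · 3 · 3
2 · 0 · 0 · 3
1 · 2 · 0 · 3
3) 3 · 1 · 3 · 2
0 · 1 · 0 · 1
2 · 0 · 2 · 1
1 · 2 · 1 · 1
4) 3 · 1 · 3 · 2
0 · 1 · 0 · 1
2 · 0 · 2 · 1
1 · 2 · 1 · 2
5) 3 · 1 · 3 · 2
0 · 1 · 0 · 1
2 · 0 · 2 · 1
1 · 2 · 1 · 3
6) 3 · 1 · 3 · 2
0 · 1 · 0 · 1
2 · 0 · 2 · 2
1 · 2 · 2 · 0
7) 3 · 1 · 3 · 2
0 · 1 · 0 · 1
2 · 0 · 2 · 2
1 · 2 · 2 · 1
8) 3 · 1 · 3 · 2
0 · 1 · 0 · 1
2 · 0 · 2 · 2
1 · 2 · 2 · 2
9) 3 · 1 · 3 · 2
0 · 1 · 0 · 1
2 · 0 · 2 · 2
1 · 2 · 2 · 3
10) 3 · 1 · 3 · 2
0 · 1 · 0 · 1
2 · 0 · 2 · 3
1 · 2 · 3 · 0
11) 3 · 1 · 3 · 2
0 · 1 · 0 · 1
2 · 0 · 2 · 3
1 · 2 · 3 · 1
12) 3 · 1 · 3 · 2
0 · 1 · 0 · 1
2 · 0 · 2 · 3
1 · 2 · 3 · 2

3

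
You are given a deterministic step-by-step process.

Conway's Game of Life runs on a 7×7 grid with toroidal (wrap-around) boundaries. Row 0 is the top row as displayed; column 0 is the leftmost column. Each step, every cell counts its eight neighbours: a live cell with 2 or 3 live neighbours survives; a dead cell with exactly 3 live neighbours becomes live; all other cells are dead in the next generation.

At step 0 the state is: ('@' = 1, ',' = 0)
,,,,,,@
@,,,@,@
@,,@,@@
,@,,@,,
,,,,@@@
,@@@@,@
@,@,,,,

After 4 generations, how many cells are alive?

25

[0] ,,,,,,@
@,,,@,@
@,,@,@@
,@,,@,,
,,,,@@@
,@@@@,@
@,@,,,,
[1] ,@,,,@@
,,,,@,,
,@,@,,,
,,,@,,,
,@,,,,@
,@@,@,@
@,@,,@@
[2] ,@,,@,,
@,@,@@,
,,@@@,,
@,,,,,,
,@,@,@,
,,@@,,,
,,@@@,,
[3] ,@,,,,,
,,@,,@,
,,@,@@@
,@,,,,,
,@,@@,,
,@,,,,,
,@,,@,,
[4] ,@@,,,,
,@@@@@@
,@@@@@@
@@,,,,,
@@,,,,,
@@,@@,,
@@@,,,,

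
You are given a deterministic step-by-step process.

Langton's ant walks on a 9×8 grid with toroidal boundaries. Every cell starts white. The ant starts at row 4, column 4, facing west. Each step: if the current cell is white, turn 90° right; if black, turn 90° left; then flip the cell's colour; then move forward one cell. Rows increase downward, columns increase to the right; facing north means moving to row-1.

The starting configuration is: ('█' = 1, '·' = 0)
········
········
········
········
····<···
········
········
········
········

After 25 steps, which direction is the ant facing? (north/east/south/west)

gen 0: ········
········
········
········
····<···
········
········
········
········
gen 1: ········
········
········
····^···
····█···
········
········
········
········
gen 2: ········
········
········
····█>··
····█···
········
········
········
········
gen 3: ········
········
········
····██··
····█v··
········
········
········
········
gen 4: ········
········
········
····██··
····<█··
········
········
········
········
gen 5: ········
········
········
····██··
·····█··
····v···
········
········
········
gen 6: ········
········
········
····██··
·····█··
···<█···
········
········
········
gen 7: ········
········
········
····██··
···^·█··
···██···
········
········
········
gen 8: ········
········
········
····██··
···█>█··
···██···
········
········
········
gen 9: ········
········
········
····██··
···███··
···█v···
········
········
········
gen 10: ········
········
········
····██··
···███··
···█·>··
········
········
········
gen 11: ········
········
········
····██··
···███··
···█·█··
·····v··
········
········
gen 12: ········
········
········
····██··
···███··
···█·█··
····<█··
········
········
gen 13: ········
········
········
····██··
···███··
···█^█··
····██··
········
········
gen 14: ········
········
········
····██··
···███··
···██>··
····██··
········
········
gen 15: ········
········
········
····██··
···██^··
···██···
····██··
········
········
gen 16: ········
········
········
····██··
···█<···
···██···
····██··
········
········
gen 17: ········
········
········
····██··
···█····
···█v···
····██··
········
········
gen 18: ········
········
········
····██··
···█····
···█·>··
····██··
········
········
gen 19: ········
········
········
····██··
···█····
···█·█··
····█v··
········
········
gen 20: ········
········
········
····██··
···█····
···█·█··
····█·>·
········
········
gen 21: ········
········
········
····██··
···█····
···█·█··
····█·█·
······v·
········
gen 22: ········
········
········
····██··
···█····
···█·█··
····█·█·
·····<█·
········
gen 23: ········
········
········
····██··
···█····
···█·█··
····█^█·
·····██·
········
gen 24: ········
········
········
····██··
···█····
···█·█··
····██>·
·····██·
········
gen 25: ········
········
········
····██··
···█····
···█·█^·
····██··
·····██·
········

north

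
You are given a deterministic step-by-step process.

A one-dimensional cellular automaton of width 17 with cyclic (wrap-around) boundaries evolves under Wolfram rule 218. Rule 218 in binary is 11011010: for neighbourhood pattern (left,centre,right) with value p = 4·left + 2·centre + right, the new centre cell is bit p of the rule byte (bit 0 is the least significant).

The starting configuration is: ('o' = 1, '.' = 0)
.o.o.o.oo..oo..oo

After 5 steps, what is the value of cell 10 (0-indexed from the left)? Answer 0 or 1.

1

[0] .o.o.o.oo..oo..oo
[1] .......oooooooooo
[2] o.....ooooooooooo
[3] oo...oooooooooooo
[4] ooo.ooooooooooooo
[5] ooo.ooooooooooooo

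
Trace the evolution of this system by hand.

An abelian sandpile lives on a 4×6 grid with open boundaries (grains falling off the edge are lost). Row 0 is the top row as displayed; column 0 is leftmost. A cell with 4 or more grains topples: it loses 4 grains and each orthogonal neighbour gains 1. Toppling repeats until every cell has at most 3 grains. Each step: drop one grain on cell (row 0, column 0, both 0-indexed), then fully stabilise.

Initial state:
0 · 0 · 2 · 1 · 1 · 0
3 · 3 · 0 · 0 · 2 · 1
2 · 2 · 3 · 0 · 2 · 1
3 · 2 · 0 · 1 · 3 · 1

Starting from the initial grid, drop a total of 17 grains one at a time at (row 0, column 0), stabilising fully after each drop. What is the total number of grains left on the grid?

[0] 0 · 0 · 2 · 1 · 1 · 0
3 · 3 · 0 · 0 · 2 · 1
2 · 2 · 3 · 0 · 2 · 1
3 · 2 · 0 · 1 · 3 · 1
[1] 1 · 0 · 2 · 1 · 1 · 0
3 · 3 · 0 · 0 · 2 · 1
2 · 2 · 3 · 0 · 2 · 1
3 · 2 · 0 · 1 · 3 · 1
[2] 2 · 0 · 2 · 1 · 1 · 0
3 · 3 · 0 · 0 · 2 · 1
2 · 2 · 3 · 0 · 2 · 1
3 · 2 · 0 · 1 · 3 · 1
[3] 3 · 0 · 2 · 1 · 1 · 0
3 · 3 · 0 · 0 · 2 · 1
2 · 2 · 3 · 0 · 2 · 1
3 · 2 · 0 · 1 · 3 · 1
[4] 1 · 2 · 2 · 1 · 1 · 0
1 · 0 · 1 · 0 · 2 · 1
3 · 3 · 3 · 0 · 2 · 1
3 · 2 · 0 · 1 · 3 · 1
[5] 2 · 2 · 2 · 1 · 1 · 0
1 · 0 · 1 · 0 · 2 · 1
3 · 3 · 3 · 0 · 2 · 1
3 · 2 · 0 · 1 · 3 · 1
[6] 3 · 2 · 2 · 1 · 1 · 0
1 · 0 · 1 · 0 · 2 · 1
3 · 3 · 3 · 0 · 2 · 1
3 · 2 · 0 · 1 · 3 · 1
[7] 0 · 3 · 2 · 1 · 1 · 0
2 · 0 · 1 · 0 · 2 · 1
3 · 3 · 3 · 0 · 2 · 1
3 · 2 · 0 · 1 · 3 · 1
[8] 1 · 3 · 2 · 1 · 1 · 0
2 · 0 · 1 · 0 · 2 · 1
3 · 3 · 3 · 0 · 2 · 1
3 · 2 · 0 · 1 · 3 · 1
[9] 2 · 3 · 2 · 1 · 1 · 0
2 · 0 · 1 · 0 · 2 · 1
3 · 3 · 3 · 0 · 2 · 1
3 · 2 · 0 · 1 · 3 · 1
[10] 3 · 3 · 2 · 1 · 1 · 0
2 · 0 · 1 · 0 · 2 · 1
3 · 3 · 3 · 0 · 2 · 1
3 · 2 · 0 · 1 · 3 · 1
[11] 1 · 0 · 3 · 1 · 1 · 0
3 · 1 · 1 · 0 · 2 · 1
3 · 3 · 3 · 0 · 2 · 1
3 · 2 · 0 · 1 · 3 · 1
[12] 2 · 0 · 3 · 1 · 1 · 0
3 · 1 · 1 · 0 · 2 · 1
3 · 3 · 3 · 0 · 2 · 1
3 · 2 · 0 · 1 · 3 · 1
[13] 3 · 0 · 3 · 1 · 1 · 0
3 · 1 · 1 · 0 · 2 · 1
3 · 3 · 3 · 0 · 2 · 1
3 · 2 · 0 · 1 · 3 · 1
[14] 1 · 1 · 3 · 1 · 1 · 0
1 · 3 · 2 · 0 · 2 · 1
2 · 2 · 0 · 1 · 2 · 1
1 · 0 · 2 · 1 · 3 · 1
[15] 2 · 1 · 3 · 1 · 1 · 0
1 · 3 · 2 · 0 · 2 · 1
2 · 2 · 0 · 1 · 2 · 1
1 · 0 · 2 · 1 · 3 · 1
[16] 3 · 1 · 3 · 1 · 1 · 0
1 · 3 · 2 · 0 · 2 · 1
2 · 2 · 0 · 1 · 2 · 1
1 · 0 · 2 · 1 · 3 · 1
[17] 0 · 2 · 3 · 1 · 1 · 0
2 · 3 · 2 · 0 · 2 · 1
2 · 2 · 0 · 1 · 2 · 1
1 · 0 · 2 · 1 · 3 · 1

33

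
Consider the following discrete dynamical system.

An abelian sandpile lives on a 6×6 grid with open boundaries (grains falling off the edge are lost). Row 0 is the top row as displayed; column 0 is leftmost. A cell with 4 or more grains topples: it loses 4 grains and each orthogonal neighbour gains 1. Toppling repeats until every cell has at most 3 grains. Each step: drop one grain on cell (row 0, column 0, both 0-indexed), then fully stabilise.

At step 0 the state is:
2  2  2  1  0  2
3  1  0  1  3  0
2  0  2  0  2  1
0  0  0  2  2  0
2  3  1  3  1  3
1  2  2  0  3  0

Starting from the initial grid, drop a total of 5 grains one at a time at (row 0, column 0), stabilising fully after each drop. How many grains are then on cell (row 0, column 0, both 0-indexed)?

1

k=0  2  2  2  1  0  2
3  1  0  1  3  0
2  0  2  0  2  1
0  0  0  2  2  0
2  3  1  3  1  3
1  2  2  0  3  0
k=1  3  2  2  1  0  2
3  1  0  1  3  0
2  0  2  0  2  1
0  0  0  2  2  0
2  3  1  3  1  3
1  2  2  0  3  0
k=2  1  3  2  1  0  2
0  2  0  1  3  0
3  0  2  0  2  1
0  0  0  2  2  0
2  3  1  3  1  3
1  2  2  0  3  0
k=3  2  3  2  1  0  2
0  2  0  1  3  0
3  0  2  0  2  1
0  0  0  2  2  0
2  3  1  3  1  3
1  2  2  0  3  0
k=4  3  3  2  1  0  2
0  2  0  1  3  0
3  0  2  0  2  1
0  0  0  2  2  0
2  3  1  3  1  3
1  2  2  0  3  0
k=5  1  0  3  1  0  2
1  3  0  1  3  0
3  0  2  0  2  1
0  0  0  2  2  0
2  3  1  3  1  3
1  2  2  0  3  0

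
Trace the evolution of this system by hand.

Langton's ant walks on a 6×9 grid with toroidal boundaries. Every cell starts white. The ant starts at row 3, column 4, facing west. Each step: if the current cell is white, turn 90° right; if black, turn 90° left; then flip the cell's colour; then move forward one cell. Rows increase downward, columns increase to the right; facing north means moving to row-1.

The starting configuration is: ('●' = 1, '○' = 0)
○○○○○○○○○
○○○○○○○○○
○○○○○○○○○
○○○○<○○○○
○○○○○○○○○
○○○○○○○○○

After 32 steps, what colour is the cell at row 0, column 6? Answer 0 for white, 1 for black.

step 0: ○○○○○○○○○
○○○○○○○○○
○○○○○○○○○
○○○○<○○○○
○○○○○○○○○
○○○○○○○○○
step 1: ○○○○○○○○○
○○○○○○○○○
○○○○^○○○○
○○○○●○○○○
○○○○○○○○○
○○○○○○○○○
step 2: ○○○○○○○○○
○○○○○○○○○
○○○○●>○○○
○○○○●○○○○
○○○○○○○○○
○○○○○○○○○
step 3: ○○○○○○○○○
○○○○○○○○○
○○○○●●○○○
○○○○●v○○○
○○○○○○○○○
○○○○○○○○○
step 4: ○○○○○○○○○
○○○○○○○○○
○○○○●●○○○
○○○○<●○○○
○○○○○○○○○
○○○○○○○○○
step 5: ○○○○○○○○○
○○○○○○○○○
○○○○●●○○○
○○○○○●○○○
○○○○v○○○○
○○○○○○○○○
step 6: ○○○○○○○○○
○○○○○○○○○
○○○○●●○○○
○○○○○●○○○
○○○<●○○○○
○○○○○○○○○
step 7: ○○○○○○○○○
○○○○○○○○○
○○○○●●○○○
○○○^○●○○○
○○○●●○○○○
○○○○○○○○○
step 8: ○○○○○○○○○
○○○○○○○○○
○○○○●●○○○
○○○●>●○○○
○○○●●○○○○
○○○○○○○○○
step 9: ○○○○○○○○○
○○○○○○○○○
○○○○●●○○○
○○○●●●○○○
○○○●v○○○○
○○○○○○○○○
step 10: ○○○○○○○○○
○○○○○○○○○
○○○○●●○○○
○○○●●●○○○
○○○●○>○○○
○○○○○○○○○
step 11: ○○○○○○○○○
○○○○○○○○○
○○○○●●○○○
○○○●●●○○○
○○○●○●○○○
○○○○○v○○○
step 12: ○○○○○○○○○
○○○○○○○○○
○○○○●●○○○
○○○●●●○○○
○○○●○●○○○
○○○○<●○○○
step 13: ○○○○○○○○○
○○○○○○○○○
○○○○●●○○○
○○○●●●○○○
○○○●^●○○○
○○○○●●○○○
step 14: ○○○○○○○○○
○○○○○○○○○
○○○○●●○○○
○○○●●●○○○
○○○●●>○○○
○○○○●●○○○
step 15: ○○○○○○○○○
○○○○○○○○○
○○○○●●○○○
○○○●●^○○○
○○○●●○○○○
○○○○●●○○○
step 16: ○○○○○○○○○
○○○○○○○○○
○○○○●●○○○
○○○●<○○○○
○○○●●○○○○
○○○○●●○○○
step 17: ○○○○○○○○○
○○○○○○○○○
○○○○●●○○○
○○○●○○○○○
○○○●v○○○○
○○○○●●○○○
step 18: ○○○○○○○○○
○○○○○○○○○
○○○○●●○○○
○○○●○○○○○
○○○●○>○○○
○○○○●●○○○
step 19: ○○○○○○○○○
○○○○○○○○○
○○○○●●○○○
○○○●○○○○○
○○○●○●○○○
○○○○●v○○○
step 20: ○○○○○○○○○
○○○○○○○○○
○○○○●●○○○
○○○●○○○○○
○○○●○●○○○
○○○○●○>○○
step 21: ○○○○○○v○○
○○○○○○○○○
○○○○●●○○○
○○○●○○○○○
○○○●○●○○○
○○○○●○●○○
step 22: ○○○○○<●○○
○○○○○○○○○
○○○○●●○○○
○○○●○○○○○
○○○●○●○○○
○○○○●○●○○
step 23: ○○○○○●●○○
○○○○○○○○○
○○○○●●○○○
○○○●○○○○○
○○○●○●○○○
○○○○●^●○○
step 24: ○○○○○●●○○
○○○○○○○○○
○○○○●●○○○
○○○●○○○○○
○○○●○●○○○
○○○○●●>○○
step 25: ○○○○○●●○○
○○○○○○○○○
○○○○●●○○○
○○○●○○○○○
○○○●○●^○○
○○○○●●○○○
step 26: ○○○○○●●○○
○○○○○○○○○
○○○○●●○○○
○○○●○○○○○
○○○●○●●>○
○○○○●●○○○
step 27: ○○○○○●●○○
○○○○○○○○○
○○○○●●○○○
○○○●○○○○○
○○○●○●●●○
○○○○●●○v○
step 28: ○○○○○●●○○
○○○○○○○○○
○○○○●●○○○
○○○●○○○○○
○○○●○●●●○
○○○○●●<●○
step 29: ○○○○○●●○○
○○○○○○○○○
○○○○●●○○○
○○○●○○○○○
○○○●○●^●○
○○○○●●●●○
step 30: ○○○○○●●○○
○○○○○○○○○
○○○○●●○○○
○○○●○○○○○
○○○●○<○●○
○○○○●●●●○
step 31: ○○○○○●●○○
○○○○○○○○○
○○○○●●○○○
○○○●○○○○○
○○○●○○○●○
○○○○●v●●○
step 32: ○○○○○●●○○
○○○○○○○○○
○○○○●●○○○
○○○●○○○○○
○○○●○○○●○
○○○○●○>●○

1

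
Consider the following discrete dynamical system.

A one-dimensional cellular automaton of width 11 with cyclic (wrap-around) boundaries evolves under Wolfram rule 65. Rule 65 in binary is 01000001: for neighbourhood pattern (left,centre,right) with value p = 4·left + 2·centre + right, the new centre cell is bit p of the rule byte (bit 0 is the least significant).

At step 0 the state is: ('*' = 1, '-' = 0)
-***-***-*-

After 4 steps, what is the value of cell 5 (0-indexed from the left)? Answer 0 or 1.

step 0: -***-***-*-
step 1: ---*---*---
step 2: **---*---**
step 3: -*-*---*---
step 4: -----*---**

1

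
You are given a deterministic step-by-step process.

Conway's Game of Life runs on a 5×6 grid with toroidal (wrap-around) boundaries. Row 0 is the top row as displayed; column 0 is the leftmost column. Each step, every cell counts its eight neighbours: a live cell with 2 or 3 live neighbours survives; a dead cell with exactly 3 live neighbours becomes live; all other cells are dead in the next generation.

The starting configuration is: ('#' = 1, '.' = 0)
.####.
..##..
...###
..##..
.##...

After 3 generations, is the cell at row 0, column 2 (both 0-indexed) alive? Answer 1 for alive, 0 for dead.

step 0: .####.
..##..
...###
..##..
.##...
step 1: ....#.
.#...#
......
.#....
....#.
step 2: ....##
......
#.....
......
......
step 3: ......
.....#
......
......
......

0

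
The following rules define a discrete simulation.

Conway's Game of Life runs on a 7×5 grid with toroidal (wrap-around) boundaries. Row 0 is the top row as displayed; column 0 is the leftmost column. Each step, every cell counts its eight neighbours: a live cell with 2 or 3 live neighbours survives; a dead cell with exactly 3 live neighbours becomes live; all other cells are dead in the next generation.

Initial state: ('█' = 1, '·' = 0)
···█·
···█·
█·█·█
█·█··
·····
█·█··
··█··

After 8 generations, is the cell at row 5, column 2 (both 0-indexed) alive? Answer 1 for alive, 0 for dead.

0) ···█·
···█·
█·█·█
█·█··
·····
█·█··
··█··
1) ··██·
··██·
█·█·█
█··██
·····
·█···
·███·
2) ····█
·····
█·█··
██·█·
█···█
·█···
·█·█·
3) ·····
·····
█·█·█
··██·
··█·█
·██·█
█·█··
4) ·····
·····
·██·█
█·█··
█···█
··█·█
█·██·
5) ·····
·····
████·
··█··
█···█
··█··
·████
6) ··██·
·██··
·███·
··█··
·█·█·
··█··
·███·
7) ·····
·····
···█·
·····
·█·█·
·····
·█···
8) ·····
·····
·····
··█··
·····
··█··
·····

1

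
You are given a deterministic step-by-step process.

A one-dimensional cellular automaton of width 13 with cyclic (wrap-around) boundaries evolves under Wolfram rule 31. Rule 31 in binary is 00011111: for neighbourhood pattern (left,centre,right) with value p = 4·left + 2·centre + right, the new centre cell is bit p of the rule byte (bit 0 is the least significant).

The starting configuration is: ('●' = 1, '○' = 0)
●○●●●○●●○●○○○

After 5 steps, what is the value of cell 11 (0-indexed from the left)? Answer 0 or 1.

[0] ●○●●●○●●○●○○○
[1] ●○●○○○●○○●●●●
[2] ○○●●●●●●●●○○○
[3] ●●●○○○○○○○●●●
[4] ○○○●●●●●●●●○○
[5] ●●●●○○○○○○○●●

1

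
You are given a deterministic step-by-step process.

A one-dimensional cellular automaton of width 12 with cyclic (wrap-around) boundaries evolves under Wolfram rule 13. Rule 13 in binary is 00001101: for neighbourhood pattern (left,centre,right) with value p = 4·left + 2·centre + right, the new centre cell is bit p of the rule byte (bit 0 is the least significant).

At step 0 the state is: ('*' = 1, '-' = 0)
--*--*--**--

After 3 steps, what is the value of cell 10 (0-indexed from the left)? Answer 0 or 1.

0

0) --*--*--**--
1) *-*--*--*--*
2) --*--*--*--*
3) --*--*--*--*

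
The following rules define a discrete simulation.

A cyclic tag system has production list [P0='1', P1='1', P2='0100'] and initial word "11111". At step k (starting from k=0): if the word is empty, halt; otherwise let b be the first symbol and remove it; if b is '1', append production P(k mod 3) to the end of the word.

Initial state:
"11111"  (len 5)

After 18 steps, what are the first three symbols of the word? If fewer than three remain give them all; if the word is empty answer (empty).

010

[0] "11111"  (len 5)
[1] "11111"  (len 5)
[2] "11111"  (len 5)
[3] "11110100"  (len 8)
[4] "11101001"  (len 8)
[5] "11010011"  (len 8)
[6] "10100110100"  (len 11)
[7] "01001101001"  (len 11)
[8] "1001101001"  (len 10)
[9] "0011010010100"  (len 13)
[10] "011010010100"  (len 12)
[11] "11010010100"  (len 11)
[12] "10100101000100"  (len 14)
[13] "01001010001001"  (len 14)
[14] "1001010001001"  (len 13)
[15] "0010100010010100"  (len 16)
[16] "010100010010100"  (len 15)
[17] "10100010010100"  (len 14)
[18] "01000100101000100"  (len 17)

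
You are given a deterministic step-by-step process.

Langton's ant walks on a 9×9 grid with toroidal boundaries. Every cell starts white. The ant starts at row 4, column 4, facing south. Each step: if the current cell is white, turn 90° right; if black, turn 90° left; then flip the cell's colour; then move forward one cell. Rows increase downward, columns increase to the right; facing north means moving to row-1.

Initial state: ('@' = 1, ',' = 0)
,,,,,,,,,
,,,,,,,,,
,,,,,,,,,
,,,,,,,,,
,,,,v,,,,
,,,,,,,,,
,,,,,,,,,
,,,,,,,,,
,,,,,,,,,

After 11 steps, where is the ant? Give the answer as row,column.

gen 0: ,,,,,,,,,
,,,,,,,,,
,,,,,,,,,
,,,,,,,,,
,,,,v,,,,
,,,,,,,,,
,,,,,,,,,
,,,,,,,,,
,,,,,,,,,
gen 1: ,,,,,,,,,
,,,,,,,,,
,,,,,,,,,
,,,,,,,,,
,,,<@,,,,
,,,,,,,,,
,,,,,,,,,
,,,,,,,,,
,,,,,,,,,
gen 2: ,,,,,,,,,
,,,,,,,,,
,,,,,,,,,
,,,^,,,,,
,,,@@,,,,
,,,,,,,,,
,,,,,,,,,
,,,,,,,,,
,,,,,,,,,
gen 3: ,,,,,,,,,
,,,,,,,,,
,,,,,,,,,
,,,@>,,,,
,,,@@,,,,
,,,,,,,,,
,,,,,,,,,
,,,,,,,,,
,,,,,,,,,
gen 4: ,,,,,,,,,
,,,,,,,,,
,,,,,,,,,
,,,@@,,,,
,,,@v,,,,
,,,,,,,,,
,,,,,,,,,
,,,,,,,,,
,,,,,,,,,
gen 5: ,,,,,,,,,
,,,,,,,,,
,,,,,,,,,
,,,@@,,,,
,,,@,>,,,
,,,,,,,,,
,,,,,,,,,
,,,,,,,,,
,,,,,,,,,
gen 6: ,,,,,,,,,
,,,,,,,,,
,,,,,,,,,
,,,@@,,,,
,,,@,@,,,
,,,,,v,,,
,,,,,,,,,
,,,,,,,,,
,,,,,,,,,
gen 7: ,,,,,,,,,
,,,,,,,,,
,,,,,,,,,
,,,@@,,,,
,,,@,@,,,
,,,,<@,,,
,,,,,,,,,
,,,,,,,,,
,,,,,,,,,
gen 8: ,,,,,,,,,
,,,,,,,,,
,,,,,,,,,
,,,@@,,,,
,,,@^@,,,
,,,,@@,,,
,,,,,,,,,
,,,,,,,,,
,,,,,,,,,
gen 9: ,,,,,,,,,
,,,,,,,,,
,,,,,,,,,
,,,@@,,,,
,,,@@>,,,
,,,,@@,,,
,,,,,,,,,
,,,,,,,,,
,,,,,,,,,
gen 10: ,,,,,,,,,
,,,,,,,,,
,,,,,,,,,
,,,@@^,,,
,,,@@,,,,
,,,,@@,,,
,,,,,,,,,
,,,,,,,,,
,,,,,,,,,
gen 11: ,,,,,,,,,
,,,,,,,,,
,,,,,,,,,
,,,@@@>,,
,,,@@,,,,
,,,,@@,,,
,,,,,,,,,
,,,,,,,,,
,,,,,,,,,

3,6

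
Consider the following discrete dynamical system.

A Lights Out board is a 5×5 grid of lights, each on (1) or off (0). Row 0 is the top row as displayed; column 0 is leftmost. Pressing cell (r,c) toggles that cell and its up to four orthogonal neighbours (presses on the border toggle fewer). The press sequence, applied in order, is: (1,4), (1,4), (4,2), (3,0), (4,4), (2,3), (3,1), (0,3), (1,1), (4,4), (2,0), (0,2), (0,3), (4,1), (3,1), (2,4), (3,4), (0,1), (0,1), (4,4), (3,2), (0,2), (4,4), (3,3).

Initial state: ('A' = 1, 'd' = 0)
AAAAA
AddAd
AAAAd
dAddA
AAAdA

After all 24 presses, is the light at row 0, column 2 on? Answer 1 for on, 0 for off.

1

0) AAAAA
AddAd
AAAAd
dAddA
AAAdA
1) AAAAd
AdddA
AAAAA
dAddA
AAAdA
2) AAAAA
AddAd
AAAAd
dAddA
AAAdA
3) AAAAA
AddAd
AAAAd
dAAdA
AddAA
4) AAAAA
AddAd
dAAAd
AdAdA
dddAA
5) AAAAA
AddAd
dAAAd
AdAdd
ddddd
6) AAAAA
Adddd
dAddA
AdAAd
ddddd
7) AAAAA
Adddd
ddddA
dAdAd
dAddd
8) AAddd
AddAd
ddddA
dAdAd
dAddd
9) Adddd
dAAAd
dAddA
dAdAd
dAddd
10) Adddd
dAAAd
dAddA
dAdAA
dAdAA
11) Adddd
AAAAd
AdddA
AAdAA
dAdAA
12) AAAAd
AAdAd
AdddA
AAdAA
dAdAA
13) AAddA
AAddd
AdddA
AAdAA
dAdAA
14) AAddA
AAddd
AdddA
AddAA
AdAAA
15) AAddA
AAddd
AAddA
dAAAA
AAAAA
16) AAddA
AAddA
AAdAd
dAAAd
AAAAA
17) AAddA
AAddA
AAdAA
dAAdA
AAAAd
18) ddAdA
AdddA
AAdAA
dAAdA
AAAAd
19) AAddA
AAddA
AAdAA
dAAdA
AAAAd
20) AAddA
AAddA
AAdAA
dAAdd
AAAdA
21) AAddA
AAddA
AAAAA
dddAd
AAddA
22) AdAAA
AAAdA
AAAAA
dddAd
AAddA
23) AdAAA
AAAdA
AAAAA
dddAA
AAdAd
24) AdAAA
AAAdA
AAAdA
ddAdd
AAddd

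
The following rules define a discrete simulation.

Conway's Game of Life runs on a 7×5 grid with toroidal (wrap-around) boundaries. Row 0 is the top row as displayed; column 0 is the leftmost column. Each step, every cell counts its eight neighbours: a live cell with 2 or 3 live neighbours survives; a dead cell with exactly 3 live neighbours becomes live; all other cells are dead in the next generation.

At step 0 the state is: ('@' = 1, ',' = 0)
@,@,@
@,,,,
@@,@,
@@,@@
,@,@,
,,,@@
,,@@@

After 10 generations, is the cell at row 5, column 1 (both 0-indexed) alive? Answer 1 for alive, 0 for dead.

step 0: @,@,@
@,,,,
@@,@,
@@,@@
,@,@,
,,,@@
,,@@@
step 1: @,@,,
,,@@,
,,,@,
,,,@,
,@,,,
@,,,,
,@@,,
step 2: ,,,,,
,@@@@
,,,@@
,,@,,
,,,,,
@,@,,
@,@,,
step 3: @,,,@
@,@,@
@@,,@
,,,@,
,@,,,
,,,,,
,,,,,
step 4: @@,@@
,,,,,
,@@,,
,@@,@
,,,,,
,,,,,
,,,,,
step 5: @,,,@
,,,@@
@@@@,
@@@@,
,,,,,
,,,,,
@,,,@
step 6: ,,,,,
,,,,,
,,,,,
@,,@,
,@@,,
,,,,,
@,,,@
step 7: ,,,,,
,,,,,
,,,,,
,@@,,
,@@,,
@@,,,
,,,,,
step 8: ,,,,,
,,,,,
,,,,,
,@@,,
,,,,,
@@@,,
,,,,,
step 9: ,,,,,
,,,,,
,,,,,
,,,,,
@,,,,
,@,,,
,@,,,
step 10: ,,,,,
,,,,,
,,,,,
,,,,,
,,,,,
@@,,,
,,,,,

1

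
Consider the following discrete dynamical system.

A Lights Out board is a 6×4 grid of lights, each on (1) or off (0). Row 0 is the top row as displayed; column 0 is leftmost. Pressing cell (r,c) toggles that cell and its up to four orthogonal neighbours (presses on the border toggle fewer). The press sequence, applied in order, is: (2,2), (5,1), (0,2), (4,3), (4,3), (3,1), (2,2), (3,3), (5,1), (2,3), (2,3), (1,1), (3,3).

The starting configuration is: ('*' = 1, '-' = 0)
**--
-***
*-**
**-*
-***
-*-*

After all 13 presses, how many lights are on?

k=0  **--
-***
*-**
**-*
-***
-*-*
k=1  **--
-*-*
**--
****
-***
-*-*
k=2  **--
-*-*
**--
****
--**
*-**
k=3  *-**
-***
**--
****
--**
*-**
k=4  *-**
-***
**--
***-
----
*-*-
k=5  *-**
-***
**--
****
--**
*-**
k=6  *-**
-***
*---
---*
-***
*-**
k=7  *-**
-*-*
****
--**
-***
*-**
k=8  *-**
-*-*
***-
----
-**-
*-**
k=9  *-**
-*-*
***-
----
--*-
-*-*
k=10  *-**
-*--
**-*
---*
--*-
-*-*
k=11  *-**
-*-*
***-
----
--*-
-*-*
k=12  ****
*-**
*-*-
----
--*-
-*-*
k=13  ****
*-**
*-**
--**
--**
-*-*

16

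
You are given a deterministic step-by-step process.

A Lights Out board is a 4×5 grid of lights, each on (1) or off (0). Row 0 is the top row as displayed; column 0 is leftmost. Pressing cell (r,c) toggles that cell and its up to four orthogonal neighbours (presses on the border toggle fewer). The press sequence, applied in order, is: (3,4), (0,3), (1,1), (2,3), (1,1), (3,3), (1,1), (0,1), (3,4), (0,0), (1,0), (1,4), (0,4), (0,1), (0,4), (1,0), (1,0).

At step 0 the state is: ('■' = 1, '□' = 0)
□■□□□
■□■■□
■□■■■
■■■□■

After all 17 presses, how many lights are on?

9

t=0: □■□□□
■□■■□
■□■■■
■■■□■
t=1: □■□□□
■□■■□
■□■■□
■■■■□
t=2: □■■■■
■□■□□
■□■■□
■■■■□
t=3: □□■■■
□■□□□
■■■■□
■■■■□
t=4: □□■■■
□■□■□
■■□□■
■■■□□
t=5: □■■■■
■□■■□
■□□□■
■■■□□
t=6: □■■■■
■□■■□
■□□■■
■■□■■
t=7: □□■■■
□■□■□
■■□■■
■■□■■
t=8: ■■□■■
□□□■□
■■□■■
■■□■■
t=9: ■■□■■
□□□■□
■■□■□
■■□□□
t=10: □□□■■
■□□■□
■■□■□
■■□□□
t=11: ■□□■■
□■□■□
□■□■□
■■□□□
t=12: ■□□■□
□■□□■
□■□■■
■■□□□
t=13: ■□□□■
□■□□□
□■□■■
■■□□□
t=14: □■■□■
□□□□□
□■□■■
■■□□□
t=15: □■■■□
□□□□■
□■□■■
■■□□□
t=16: ■■■■□
■■□□■
■■□■■
■■□□□
t=17: □■■■□
□□□□■
□■□■■
■■□□□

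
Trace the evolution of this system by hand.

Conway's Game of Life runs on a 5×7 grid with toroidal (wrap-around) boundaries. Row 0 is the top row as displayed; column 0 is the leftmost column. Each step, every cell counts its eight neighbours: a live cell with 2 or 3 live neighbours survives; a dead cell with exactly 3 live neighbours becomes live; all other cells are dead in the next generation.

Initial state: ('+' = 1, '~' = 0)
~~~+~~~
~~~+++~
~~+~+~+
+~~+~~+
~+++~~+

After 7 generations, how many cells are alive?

k=0  ~~~+~~~
~~~+++~
~~+~+~+
+~~+~~+
~+++~~+
k=1  ~~~~~+~
~~+~~+~
+~+~~~+
~~~~+~+
~+~++~+
k=2  ~~++~++
~+~~~+~
++~+~~+
~++~+~+
+~~++~+
k=3  ~+++~~~
~+~+~+~
~~~++~+
~~~~+~~
~~~~~~~
k=4  ~+~++~~
++~~~+~
~~++~~~
~~~+++~
~~++~~~
k=5  ++~++~~
++~~~~~
~+++~++
~~~~~~~
~~~~~+~
k=6  +++~+~+
~~~~~+~
~++~~~+
~~+~+++
~~~~+~~
k=7  ++~++~+
~~~+~+~
+++++~+
+++~+~+
~~+~+~~

20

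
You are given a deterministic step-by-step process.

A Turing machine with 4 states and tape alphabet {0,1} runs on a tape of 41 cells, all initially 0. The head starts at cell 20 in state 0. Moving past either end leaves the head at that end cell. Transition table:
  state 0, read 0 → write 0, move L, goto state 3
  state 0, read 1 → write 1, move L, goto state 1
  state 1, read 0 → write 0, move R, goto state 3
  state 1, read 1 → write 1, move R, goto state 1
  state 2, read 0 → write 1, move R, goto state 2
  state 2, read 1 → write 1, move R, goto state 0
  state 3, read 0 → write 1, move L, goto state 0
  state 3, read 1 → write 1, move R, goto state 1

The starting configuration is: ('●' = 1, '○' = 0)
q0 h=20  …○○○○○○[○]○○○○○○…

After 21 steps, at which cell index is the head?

0

[0] q0 h=20  …○○○○○○[○]○○○○○○…
[1] q3 h=19  …○○○○○○[○]○○○○○○…
[2] q0 h=18  …○○○○○○[○]●○○○○○…
[3] q3 h=17  …○○○○○○[○]○●○○○○…
[4] q0 h=16  …○○○○○○[○]●○●○○○…
[5] q3 h=15  …○○○○○○[○]○●○●○○…
[6] q0 h=14  …○○○○○○[○]●○●○●○…
[7] q3 h=13  …○○○○○○[○]○●○●○●…
[8] q0 h=12  …○○○○○○[○]●○●○●○…
[9] q3 h=11  …○○○○○○[○]○●○●○●…
[10] q0 h=10  …○○○○○○[○]●○●○●○…
[11] q3 h= 9  …○○○○○○[○]○●○●○●…
[12] q0 h= 8  …○○○○○○[○]●○●○●○…
[13] q3 h= 7  …○○○○○○[○]○●○●○●…
[14] q0 h= 6  |○○○○○○[○]●○●○●○…
[15] q3 h= 5  |○○○○○[○]○●○●○●…
[16] q0 h= 4  |○○○○[○]●○●○●○…
[17] q3 h= 3  |○○○[○]○●○●○●…
[18] q0 h= 2  |○○[○]●○●○●○…
[19] q3 h= 1  |○[○]○●○●○●…
[20] q0 h= 0  |[○]●○●○●○…
[21] q3 h= 0  |[○]●○●○●○…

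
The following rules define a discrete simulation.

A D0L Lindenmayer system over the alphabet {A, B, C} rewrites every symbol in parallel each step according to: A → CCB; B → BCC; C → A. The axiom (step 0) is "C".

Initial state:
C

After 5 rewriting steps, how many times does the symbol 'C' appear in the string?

10

k=0  C
k=1  A
k=2  CCB
k=3  AABCC
k=4  CCBCCBBCCAA
k=5  AABCCAABCCBCCAACCBCCB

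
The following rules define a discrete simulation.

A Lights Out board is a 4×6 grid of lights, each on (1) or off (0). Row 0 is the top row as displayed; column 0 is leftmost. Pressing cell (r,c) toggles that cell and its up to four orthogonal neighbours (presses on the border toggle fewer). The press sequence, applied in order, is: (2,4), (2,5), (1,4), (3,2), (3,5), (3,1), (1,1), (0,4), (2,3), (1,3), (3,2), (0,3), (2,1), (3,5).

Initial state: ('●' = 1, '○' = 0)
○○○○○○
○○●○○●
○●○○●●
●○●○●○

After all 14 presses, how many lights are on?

14

[0] ○○○○○○
○○●○○●
○●○○●●
●○●○●○
[1] ○○○○○○
○○●○●●
○●○●○○
●○●○○○
[2] ○○○○○○
○○●○●○
○●○●●●
●○●○○●
[3] ○○○○●○
○○●●○●
○●○●○●
●○●○○●
[4] ○○○○●○
○○●●○●
○●●●○●
●●○●○●
[5] ○○○○●○
○○●●○●
○●●●○○
●●○●●○
[6] ○○○○●○
○○●●○●
○○●●○○
○○●●●○
[7] ○●○○●○
●●○●○●
○●●●○○
○○●●●○
[8] ○●○●○●
●●○●●●
○●●●○○
○○●●●○
[9] ○●○●○●
●●○○●●
○●○○●○
○○●○●○
[10] ○●○○○●
●●●●○●
○●○●●○
○○●○●○
[11] ○●○○○●
●●●●○●
○●●●●○
○●○●●○
[12] ○●●●●●
●●●○○●
○●●●●○
○●○●●○
[13] ○●●●●●
●○●○○●
●○○●●○
○○○●●○
[14] ○●●●●●
●○●○○●
●○○●●●
○○○●○●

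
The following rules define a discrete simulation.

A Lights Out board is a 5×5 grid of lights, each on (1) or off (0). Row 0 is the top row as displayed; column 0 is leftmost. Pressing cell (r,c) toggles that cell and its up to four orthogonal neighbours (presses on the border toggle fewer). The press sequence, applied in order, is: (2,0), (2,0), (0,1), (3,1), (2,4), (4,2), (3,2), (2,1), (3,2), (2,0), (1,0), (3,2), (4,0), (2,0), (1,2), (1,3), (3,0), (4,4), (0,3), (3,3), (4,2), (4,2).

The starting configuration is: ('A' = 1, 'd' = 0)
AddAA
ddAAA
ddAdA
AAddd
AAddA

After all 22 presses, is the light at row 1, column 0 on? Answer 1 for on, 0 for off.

1

t=0: AddAA
ddAAA
ddAdA
AAddd
AAddA
t=1: AddAA
AdAAA
AAAdA
dAddd
AAddA
t=2: AddAA
ddAAA
ddAdA
AAddd
AAddA
t=3: dAAAA
dAAAA
ddAdA
AAddd
AAddA
t=4: dAAAA
dAAAA
dAAdA
ddAdd
AdddA
t=5: dAAAA
dAAAd
dAAAd
ddAdA
AdddA
t=6: dAAAA
dAAAd
dAAAd
ddddA
AAAAA
t=7: dAAAA
dAAAd
dAdAd
dAAAA
AAdAA
t=8: dAAAA
ddAAd
AdAAd
ddAAA
AAdAA
t=9: dAAAA
ddAAd
AddAd
dAddA
AAAAA
t=10: dAAAA
AdAAd
dAdAd
AAddA
AAAAA
t=11: AAAAA
dAAAd
AAdAd
AAddA
AAAAA
t=12: AAAAA
dAAAd
AAAAd
AdAAA
AAdAA
t=13: AAAAA
dAAAd
AAAAd
ddAAA
dddAA
t=14: AAAAA
AAAAd
ddAAd
AdAAA
dddAA
t=15: AAdAA
Adddd
dddAd
AdAAA
dddAA
t=16: AAddA
AdAAA
ddddd
AdAAA
dddAA
t=17: AAddA
AdAAA
Adddd
dAAAA
AddAA
t=18: AAddA
AdAAA
Adddd
dAAAd
Adddd
t=19: AAAAd
AdAdA
Adddd
dAAAd
Adddd
t=20: AAAAd
AdAdA
AddAd
dAddA
AddAd
t=21: AAAAd
AdAdA
AddAd
dAAdA
AAAdd
t=22: AAAAd
AdAdA
AddAd
dAddA
AddAd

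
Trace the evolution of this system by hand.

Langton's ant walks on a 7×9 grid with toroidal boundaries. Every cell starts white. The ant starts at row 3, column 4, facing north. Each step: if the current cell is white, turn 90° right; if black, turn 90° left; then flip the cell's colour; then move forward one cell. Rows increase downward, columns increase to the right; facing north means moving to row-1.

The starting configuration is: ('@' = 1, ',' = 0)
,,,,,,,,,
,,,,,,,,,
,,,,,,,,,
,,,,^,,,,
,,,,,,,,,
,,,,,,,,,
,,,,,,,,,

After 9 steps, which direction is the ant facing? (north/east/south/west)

west

[0] ,,,,,,,,,
,,,,,,,,,
,,,,,,,,,
,,,,^,,,,
,,,,,,,,,
,,,,,,,,,
,,,,,,,,,
[1] ,,,,,,,,,
,,,,,,,,,
,,,,,,,,,
,,,,@>,,,
,,,,,,,,,
,,,,,,,,,
,,,,,,,,,
[2] ,,,,,,,,,
,,,,,,,,,
,,,,,,,,,
,,,,@@,,,
,,,,,v,,,
,,,,,,,,,
,,,,,,,,,
[3] ,,,,,,,,,
,,,,,,,,,
,,,,,,,,,
,,,,@@,,,
,,,,<@,,,
,,,,,,,,,
,,,,,,,,,
[4] ,,,,,,,,,
,,,,,,,,,
,,,,,,,,,
,,,,^@,,,
,,,,@@,,,
,,,,,,,,,
,,,,,,,,,
[5] ,,,,,,,,,
,,,,,,,,,
,,,,,,,,,
,,,<,@,,,
,,,,@@,,,
,,,,,,,,,
,,,,,,,,,
[6] ,,,,,,,,,
,,,,,,,,,
,,,^,,,,,
,,,@,@,,,
,,,,@@,,,
,,,,,,,,,
,,,,,,,,,
[7] ,,,,,,,,,
,,,,,,,,,
,,,@>,,,,
,,,@,@,,,
,,,,@@,,,
,,,,,,,,,
,,,,,,,,,
[8] ,,,,,,,,,
,,,,,,,,,
,,,@@,,,,
,,,@v@,,,
,,,,@@,,,
,,,,,,,,,
,,,,,,,,,
[9] ,,,,,,,,,
,,,,,,,,,
,,,@@,,,,
,,,<@@,,,
,,,,@@,,,
,,,,,,,,,
,,,,,,,,,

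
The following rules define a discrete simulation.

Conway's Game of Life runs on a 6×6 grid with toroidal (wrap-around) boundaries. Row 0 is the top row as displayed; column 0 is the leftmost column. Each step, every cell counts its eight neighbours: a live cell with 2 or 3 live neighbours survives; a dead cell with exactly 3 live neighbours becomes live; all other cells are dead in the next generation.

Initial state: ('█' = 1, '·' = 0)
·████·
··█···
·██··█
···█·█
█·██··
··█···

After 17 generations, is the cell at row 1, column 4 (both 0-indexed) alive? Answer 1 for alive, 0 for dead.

1

0) ·████·
··█···
·██··█
···█·█
█·██··
··█···
1) ·█····
█···█·
█████·
···█·█
·████·
····█·
2) ·····█
█···█·
███···
·····█
··█··█
·█··█·
3) █···██
█·····
██····
··█··█
█···██
█···██
4) ·█··█·
······
██···█
····█·
·█·█··
·█·█··
5) ··█···
·█···█
█····█
·██·██
···██·
██·██·
6) ··████
·█···█
··█···
·██···
······
·█··██
7) ·███··
██···█
█·█···
·██···
███···
█·█··█
8) ···██·
···█·█
··█··█
···█··
···█·█
·····█
9) ···█·█
··██·█
··██··
··██··
······
···█·█
10) █··█·█
······
·█····
··██··
··███·
······
11) ······
█·····
··█···
·█··█·
··█·█·
··█··█
12) ······
······
·█····
·██···
·██·██
···█··
13) ······
······
·██···
···█··
██··█·
··███·
14) ···█··
······
··█···
█··█··
·█··██
·█████
15) ···█··
······
······
██████
·█····
·█···█
16) ······
······
██████
██████
···█··
█·█···
17) ······
██████
······
······
······
······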